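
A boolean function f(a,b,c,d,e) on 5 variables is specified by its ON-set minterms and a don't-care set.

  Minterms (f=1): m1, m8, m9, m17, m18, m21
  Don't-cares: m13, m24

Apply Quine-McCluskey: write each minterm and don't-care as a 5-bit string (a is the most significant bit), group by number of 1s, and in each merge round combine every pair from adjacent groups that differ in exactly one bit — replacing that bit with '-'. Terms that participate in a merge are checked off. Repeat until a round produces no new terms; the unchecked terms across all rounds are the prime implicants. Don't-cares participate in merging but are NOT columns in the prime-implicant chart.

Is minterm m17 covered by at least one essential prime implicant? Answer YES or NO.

YES

[col 0] 00001*, 01000*, 01001*, 01101*, 10001*, 10010, 10101*, 11000*
[col 1] -0001, -1000, 0-001, 01-01, 0100-, 10-01
Prime implicants: -0001, -1000, 0-001, 01-01, 0100-, 10-01, 10010
PI chart (minterm → PIs covering it):
  1 | -0001,0-001
  8 | -1000,0100-
  9 | 0-001,01-01,0100-
  17 | -0001,10-01
  18 | 10010  (sole → essential)
  21 | 10-01  (sole → essential)
Essential prime implicants: 10-01, 10010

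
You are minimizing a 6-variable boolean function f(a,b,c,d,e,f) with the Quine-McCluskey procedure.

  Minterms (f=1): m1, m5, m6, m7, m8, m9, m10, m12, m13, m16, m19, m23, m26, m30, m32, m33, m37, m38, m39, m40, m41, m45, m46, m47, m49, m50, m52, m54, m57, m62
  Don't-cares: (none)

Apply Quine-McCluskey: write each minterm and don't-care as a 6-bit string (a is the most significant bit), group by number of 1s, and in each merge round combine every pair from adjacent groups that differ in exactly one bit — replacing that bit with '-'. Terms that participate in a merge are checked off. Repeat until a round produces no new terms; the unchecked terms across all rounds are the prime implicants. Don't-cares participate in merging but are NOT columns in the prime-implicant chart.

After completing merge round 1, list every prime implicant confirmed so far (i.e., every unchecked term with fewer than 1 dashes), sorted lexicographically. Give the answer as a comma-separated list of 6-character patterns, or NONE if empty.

size-2^0 implicants → 000001(✓)  000101(✓)  000110(✓)  000111(✓)  001000(✓)  001001(✓)  001010(✓)  001100(✓)  001101(✓)  010000  010011(✓)  010111(✓)  011010(✓)  011110(✓)  100000(✓)  100001(✓)  100101(✓)  100110(✓)  100111(✓)  101000(✓)  101001(✓)  101101(✓)  101110(✓)  101111(✓)  110001(✓)  110010(✓)  110100(✓)  110110(✓)  111001(✓)  111110(✓)
size-2^1 implicants → -00001(✓)  -00101(✓)  -00110(✓)  -00111(✓)  -01000(✓)  -01001(✓)  -01101(✓)  -11110  0-0111  0-1010  00-001(✓)  00-101(✓)  000-01(✓)  0001-1(✓)  00011-(✓)  001-00(✓)  001-01(✓)  0010-0  00100-(✓)  00110-(✓)  010-11  011-10  1-0001(✓)  1-0110(✓)  1-1001(✓)  1-1110(✓)  10-000(✓)  10-001(✓)  10-101(✓)  10-110(✓)  10-111(✓)  100-01(✓)  10000-(✓)  1001-1(✓)  10011-(✓)  101-01(✓)  10100-(✓)  1011-1(✓)  10111-(✓)  11-001(✓)  11-110(✓)  110-10  1101-0
size-2^2 implicants → -0-001(✓)  -0-101(✓)  -00-01(✓)  -001-1  -0011-  -01-01(✓)  -0100-  00--01(✓)  001-0-  1--001  1--110  10--01(✓)  10-00-  10-1-1  10-11-
size-2^3 implicants → -0--01
Unchecked terms (primes): -0--01, -001-1, -0011-, -0100-, -11110, 0-0111, 0-1010, 001-0-, 0010-0, 010-11, 010000, 011-10, 1--001, 1--110, 10-00-, 10-1-1, 10-11-, 110-10, 1101-0

010000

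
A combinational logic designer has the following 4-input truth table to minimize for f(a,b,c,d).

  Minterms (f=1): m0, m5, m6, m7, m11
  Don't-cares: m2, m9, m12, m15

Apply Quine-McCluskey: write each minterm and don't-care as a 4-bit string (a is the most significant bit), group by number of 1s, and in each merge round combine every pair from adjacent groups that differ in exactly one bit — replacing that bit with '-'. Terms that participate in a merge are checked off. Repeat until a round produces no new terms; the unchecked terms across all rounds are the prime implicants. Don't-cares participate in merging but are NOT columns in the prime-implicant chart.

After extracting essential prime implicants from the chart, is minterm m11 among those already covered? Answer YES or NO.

NO

size-2^0 implicants → 0000(✓)  0010(✓)  0101(✓)  0110(✓)  0111(✓)  1001(✓)  1011(✓)  1100  1111(✓)
size-2^1 implicants → -111  0-10  00-0  01-1  011-  1-11  10-1
Unchecked terms (primes): -111, 0-10, 00-0, 01-1, 011-, 1-11, 10-1, 1100
Minterm coverage:
  m0 ⊆ 00-0 [E]
  m5 ⊆ 01-1 [E]
  m6 ⊆ 0-10,011-
  m7 ⊆ -111,01-1,011-
  m11 ⊆ 1-11,10-1
E = {00-0, 01-1}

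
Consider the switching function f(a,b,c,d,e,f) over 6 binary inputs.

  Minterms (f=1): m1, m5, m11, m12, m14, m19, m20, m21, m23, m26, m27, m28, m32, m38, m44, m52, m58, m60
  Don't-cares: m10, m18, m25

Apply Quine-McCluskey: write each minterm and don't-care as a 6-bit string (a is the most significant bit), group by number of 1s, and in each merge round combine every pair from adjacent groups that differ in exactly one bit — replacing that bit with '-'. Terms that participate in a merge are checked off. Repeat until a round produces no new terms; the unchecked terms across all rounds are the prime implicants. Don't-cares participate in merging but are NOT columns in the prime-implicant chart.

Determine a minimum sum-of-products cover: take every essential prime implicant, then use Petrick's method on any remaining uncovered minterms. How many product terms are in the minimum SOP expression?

Round 0: 000001✓ 000101✓ 001010✓ 001011✓ 001100✓ 001110✓ 010010✓ 010011✓ 010100✓ 010101✓ 010111✓ 011001✓ 011010✓ 011011✓ 011100✓ 100000 100110 101100✓ 110100✓ 111010✓ 111100✓
Round 1: -01100✓ -10100✓ -11010 -11100✓ 0-0101 0-1010✓ 0-1011✓ 0-1100✓ 000-01 001-10 00101-✓ 0011-0 01-010✓ 01-011✓ 01-100✓ 010-11 01001-✓ 0101-1 01010- 0110-1 01101-✓ 1-1100✓ 11-100✓
Round 2: --1100 -1-100 0-101- 01-01-
PIs = {--1100, -1-100, -11010, 0-0101, 0-101-, 000-01, 001-10, 0011-0, 01-01-, 010-11, 0101-1, 01010-, 0110-1, 100000, 100110}
Coverage chart:
  m1: 000-01 ←essential
  m5: 0-0101,000-01
  m11: 0-101- ←essential
  m12: --1100,0011-0
  m14: 001-10,0011-0
  m19: 01-01-,010-11
  m20: -1-100,01010-
  m21: 0-0101,0101-1,01010-
  m23: 010-11,0101-1
  m26: -11010,0-101-,01-01-
  m27: 0-101-,01-01-,0110-1
  m28: --1100,-1-100
  m32: 100000 ←essential
  m38: 100110 ←essential
  m44: --1100 ←essential
  m52: -1-100 ←essential
  m58: -11010 ←essential
  m60: --1100,-1-100
Essential: --1100, -1-100, -11010, 0-101-, 000-01, 100000, 100110
Petrick residual → 0-0101, 001-10, 010-11
Min cover (10 terms): cde'f' + bde'f' + bcd'ef' + a'c'de'f + a'cd'e + a'b'c'e'f + a'b'cef' + a'bc'ef + ab'c'd'e'f' + ab'c'def'

10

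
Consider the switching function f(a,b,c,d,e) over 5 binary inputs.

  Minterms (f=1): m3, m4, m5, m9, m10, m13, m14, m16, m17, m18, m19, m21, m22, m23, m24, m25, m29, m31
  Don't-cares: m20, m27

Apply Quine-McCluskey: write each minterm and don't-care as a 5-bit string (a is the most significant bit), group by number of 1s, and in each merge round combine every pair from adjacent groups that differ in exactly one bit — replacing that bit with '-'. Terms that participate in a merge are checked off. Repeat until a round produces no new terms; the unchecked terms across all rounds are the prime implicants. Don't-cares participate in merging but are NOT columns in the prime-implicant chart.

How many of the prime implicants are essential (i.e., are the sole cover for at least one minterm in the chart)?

[col 0] 00011*, 00100*, 00101*, 01001*, 01010*, 01101*, 01110*, 10000*, 10001*, 10010*, 10011*, 10100*, 10101*, 10110*, 10111*, 11000*, 11001*, 11011*, 11101*, 11111*
[col 1] -0011, -0100*, -0101*, -1001*, -1101*, 0-101*, 0010-*, 01-01*, 01-10, 1-000*, 1-001*, 1-011*, 1-101*, 1-111*, 10-00*, 10-01*, 10-10*, 10-11*, 100-0*, 100-1*, 1000-*, 1001-*, 101-0*, 101-1*, 1010-*, 1011-*, 11-01*, 11-11*, 110-1*, 1100-*, 111-1*
[col 2] --101, -010-, -1-01, 1--01*, 1--11*, 1-0-1*, 1-00-, 1-1-1*, 10--0*, 10--1*, 10-0-*, 10-1-*, 100--*, 101--*, 11--1*
[col 3] 1---1, 10---
Prime implicants: --101, -0011, -010-, -1-01, 01-10, 1---1, 1-00-, 10---
PI chart (minterm → PIs covering it):
  3 | -0011  (sole → essential)
  4 | -010-  (sole → essential)
  5 | --101,-010-
  9 | -1-01  (sole → essential)
  10 | 01-10  (sole → essential)
  13 | --101,-1-01
  14 | 01-10  (sole → essential)
  16 | 1-00-,10---
  17 | 1---1,1-00-,10---
  18 | 10---  (sole → essential)
  19 | -0011,1---1,10---
  21 | --101,-010-,1---1,10---
  22 | 10---  (sole → essential)
  23 | 1---1,10---
  24 | 1-00-  (sole → essential)
  25 | -1-01,1---1,1-00-
  29 | --101,-1-01,1---1
  31 | 1---1  (sole → essential)
Essential prime implicants: -0011, -010-, -1-01, 01-10, 1---1, 1-00-, 10---

7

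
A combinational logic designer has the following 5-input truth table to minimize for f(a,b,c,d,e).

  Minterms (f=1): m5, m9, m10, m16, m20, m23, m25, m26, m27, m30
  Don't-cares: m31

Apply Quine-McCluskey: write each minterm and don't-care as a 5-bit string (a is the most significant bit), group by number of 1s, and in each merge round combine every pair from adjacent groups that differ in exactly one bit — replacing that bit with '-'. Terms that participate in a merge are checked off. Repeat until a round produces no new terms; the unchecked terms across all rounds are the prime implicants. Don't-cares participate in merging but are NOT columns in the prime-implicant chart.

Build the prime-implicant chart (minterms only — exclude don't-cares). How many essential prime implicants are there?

6

[col 0] 00101, 01001*, 01010*, 10000*, 10100*, 10111*, 11001*, 11010*, 11011*, 11110*, 11111*
[col 1] -1001, -1010, 1-111, 10-00, 11-10*, 11-11*, 110-1, 1101-*, 1111-*
[col 2] 11-1-
Prime implicants: -1001, -1010, 00101, 1-111, 10-00, 11-1-, 110-1
PI chart (minterm → PIs covering it):
  5 | 00101  (sole → essential)
  9 | -1001  (sole → essential)
  10 | -1010  (sole → essential)
  16 | 10-00  (sole → essential)
  20 | 10-00  (sole → essential)
  23 | 1-111  (sole → essential)
  25 | -1001,110-1
  26 | -1010,11-1-
  27 | 11-1-,110-1
  30 | 11-1-  (sole → essential)
Essential prime implicants: -1001, -1010, 00101, 1-111, 10-00, 11-1-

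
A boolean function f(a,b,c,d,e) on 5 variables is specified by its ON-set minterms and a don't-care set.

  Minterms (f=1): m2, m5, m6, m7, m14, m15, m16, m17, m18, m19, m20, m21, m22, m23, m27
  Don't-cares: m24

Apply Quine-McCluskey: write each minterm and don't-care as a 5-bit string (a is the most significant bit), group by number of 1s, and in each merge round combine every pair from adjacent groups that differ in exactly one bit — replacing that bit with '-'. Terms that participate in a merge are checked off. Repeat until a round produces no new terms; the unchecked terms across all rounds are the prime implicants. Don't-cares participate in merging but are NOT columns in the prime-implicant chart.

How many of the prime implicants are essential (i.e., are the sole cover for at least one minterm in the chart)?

size-2^0 implicants → 00010(✓)  00101(✓)  00110(✓)  00111(✓)  01110(✓)  01111(✓)  10000(✓)  10001(✓)  10010(✓)  10011(✓)  10100(✓)  10101(✓)  10110(✓)  10111(✓)  11000(✓)  11011(✓)
size-2^1 implicants → -0010(✓)  -0101(✓)  -0110(✓)  -0111(✓)  0-110(✓)  0-111(✓)  00-10(✓)  001-1(✓)  0011-(✓)  0111-(✓)  1-000  1-011  10-00(✓)  10-01(✓)  10-10(✓)  10-11(✓)  100-0(✓)  100-1(✓)  1000-(✓)  1001-(✓)  101-0(✓)  101-1(✓)  1010-(✓)  1011-(✓)
size-2^2 implicants → -0-10  -01-1  -011-  0-11-  10--0(✓)  10--1(✓)  10-0-(✓)  10-1-(✓)  100--(✓)  101--(✓)
size-2^3 implicants → 10---
Unchecked terms (primes): -0-10, -01-1, -011-, 0-11-, 1-000, 1-011, 10---
Minterm coverage:
  m2 ⊆ -0-10 [E]
  m5 ⊆ -01-1 [E]
  m6 ⊆ -0-10,-011-,0-11-
  m7 ⊆ -01-1,-011-,0-11-
  m14 ⊆ 0-11- [E]
  m15 ⊆ 0-11- [E]
  m16 ⊆ 1-000,10---
  m17 ⊆ 10--- [E]
  m18 ⊆ -0-10,10---
  m19 ⊆ 1-011,10---
  m20 ⊆ 10--- [E]
  m21 ⊆ -01-1,10---
  m22 ⊆ -0-10,-011-,10---
  m23 ⊆ -01-1,-011-,10---
  m27 ⊆ 1-011 [E]
E = {-0-10, -01-1, 0-11-, 1-011, 10---}

5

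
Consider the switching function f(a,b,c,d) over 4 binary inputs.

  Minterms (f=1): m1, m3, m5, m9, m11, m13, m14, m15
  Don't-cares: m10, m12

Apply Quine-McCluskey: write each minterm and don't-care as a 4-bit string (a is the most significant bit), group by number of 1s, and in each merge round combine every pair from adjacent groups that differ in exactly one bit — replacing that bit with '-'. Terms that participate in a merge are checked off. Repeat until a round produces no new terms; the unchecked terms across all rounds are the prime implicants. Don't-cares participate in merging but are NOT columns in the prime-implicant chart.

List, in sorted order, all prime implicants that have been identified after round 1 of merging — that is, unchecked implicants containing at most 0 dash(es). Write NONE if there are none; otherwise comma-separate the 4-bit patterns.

Round 0: 0001✓ 0011✓ 0101✓ 1001✓ 1010✓ 1011✓ 1100✓ 1101✓ 1110✓ 1111✓
Round 1: -001✓ -011✓ -101✓ 0-01✓ 00-1✓ 1-01✓ 1-10✓ 1-11✓ 10-1✓ 101-✓ 11-0✓ 11-1✓ 110-✓ 111-✓
Round 2: --01 -0-1 1--1 1-1- 11--
PIs = {--01, -0-1, 1--1, 1-1-, 11--}

NONE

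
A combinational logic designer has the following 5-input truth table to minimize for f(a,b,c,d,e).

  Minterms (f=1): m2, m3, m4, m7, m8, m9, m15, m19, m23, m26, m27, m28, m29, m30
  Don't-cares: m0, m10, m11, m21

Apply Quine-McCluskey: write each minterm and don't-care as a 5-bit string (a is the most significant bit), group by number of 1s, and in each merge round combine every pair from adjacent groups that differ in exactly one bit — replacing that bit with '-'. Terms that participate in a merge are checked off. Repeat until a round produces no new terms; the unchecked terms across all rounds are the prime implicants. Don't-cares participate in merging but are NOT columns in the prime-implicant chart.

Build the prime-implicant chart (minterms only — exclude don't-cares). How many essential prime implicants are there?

[col 0] 00000*, 00010*, 00011*, 00100*, 00111*, 01000*, 01001*, 01010*, 01011*, 01111*, 10011*, 10101*, 10111*, 11010*, 11011*, 11100*, 11101*, 11110*
[col 1] -0011*, -0111*, -1010*, -1011*, 0-000*, 0-010*, 0-011*, 0-111*, 00-00, 00-11*, 000-0*, 0001-*, 01-11*, 010-0*, 010-1*, 0100-*, 0101-*, 1-011*, 1-101, 10-11*, 101-1, 11-10, 1101-*, 111-0, 1110-
[col 2] --011, -0-11, -101-, 0--11, 0-0-0, 0-01-, 010--
Prime implicants: --011, -0-11, -101-, 0--11, 0-0-0, 0-01-, 00-00, 010--, 1-101, 101-1, 11-10, 111-0, 1110-
PI chart (minterm → PIs covering it):
  2 | 0-0-0,0-01-
  3 | --011,-0-11,0--11,0-01-
  4 | 00-00  (sole → essential)
  7 | -0-11,0--11
  8 | 0-0-0,010--
  9 | 010--  (sole → essential)
  15 | 0--11  (sole → essential)
  19 | --011,-0-11
  23 | -0-11,101-1
  26 | -101-,11-10
  27 | --011,-101-
  28 | 111-0,1110-
  29 | 1-101,1110-
  30 | 11-10,111-0
Essential prime implicants: 0--11, 00-00, 010--

3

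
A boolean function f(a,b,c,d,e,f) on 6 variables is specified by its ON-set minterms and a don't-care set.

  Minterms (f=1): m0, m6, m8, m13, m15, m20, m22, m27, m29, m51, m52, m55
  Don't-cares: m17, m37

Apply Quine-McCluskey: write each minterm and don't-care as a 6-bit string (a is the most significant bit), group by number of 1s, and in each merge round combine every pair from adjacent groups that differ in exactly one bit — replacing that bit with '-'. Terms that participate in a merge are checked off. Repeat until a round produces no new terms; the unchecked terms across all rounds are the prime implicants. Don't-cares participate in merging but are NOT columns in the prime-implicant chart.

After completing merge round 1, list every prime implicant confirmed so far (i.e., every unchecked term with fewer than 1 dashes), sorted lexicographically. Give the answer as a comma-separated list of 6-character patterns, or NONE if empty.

010001, 011011, 100101

size-2^0 implicants → 000000(✓)  000110(✓)  001000(✓)  001101(✓)  001111(✓)  010001  010100(✓)  010110(✓)  011011  011101(✓)  100101  110011(✓)  110100(✓)  110111(✓)
size-2^1 implicants → -10100  0-0110  0-1101  00-000  0011-1  0101-0  110-11
Unchecked terms (primes): -10100, 0-0110, 0-1101, 00-000, 0011-1, 010001, 0101-0, 011011, 100101, 110-11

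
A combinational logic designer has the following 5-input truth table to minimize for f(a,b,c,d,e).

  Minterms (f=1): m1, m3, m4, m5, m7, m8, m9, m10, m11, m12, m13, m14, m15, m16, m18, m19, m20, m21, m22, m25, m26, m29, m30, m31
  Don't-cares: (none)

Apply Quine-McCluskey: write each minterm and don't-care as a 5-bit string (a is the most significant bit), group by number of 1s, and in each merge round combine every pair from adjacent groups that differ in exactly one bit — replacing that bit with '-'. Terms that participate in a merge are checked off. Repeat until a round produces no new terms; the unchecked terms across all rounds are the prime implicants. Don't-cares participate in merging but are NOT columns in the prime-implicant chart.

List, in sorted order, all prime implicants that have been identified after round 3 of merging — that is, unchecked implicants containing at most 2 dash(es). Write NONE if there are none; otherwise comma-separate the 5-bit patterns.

--101, -0011, -010-, -1-01, -1-10, -11-1, -111-, 0-10-, 1--10, 10--0, 1001-

size-2^0 implicants → 00001(✓)  00011(✓)  00100(✓)  00101(✓)  00111(✓)  01000(✓)  01001(✓)  01010(✓)  01011(✓)  01100(✓)  01101(✓)  01110(✓)  01111(✓)  10000(✓)  10010(✓)  10011(✓)  10100(✓)  10101(✓)  10110(✓)  11001(✓)  11010(✓)  11101(✓)  11110(✓)  11111(✓)
size-2^1 implicants → -0011  -0100(✓)  -0101(✓)  -1001(✓)  -1010(✓)  -1101(✓)  -1110(✓)  -1111(✓)  0-001(✓)  0-011(✓)  0-100(✓)  0-101(✓)  0-111(✓)  00-01(✓)  00-11(✓)  000-1(✓)  001-1(✓)  0010-(✓)  01-00(✓)  01-01(✓)  01-10(✓)  01-11(✓)  010-0(✓)  010-1(✓)  0100-(✓)  0101-(✓)  011-0(✓)  011-1(✓)  0110-(✓)  0111-(✓)  1-010(✓)  1-101(✓)  1-110(✓)  10-00(✓)  10-10(✓)  100-0(✓)  1001-  101-0(✓)  1010-(✓)  11-01(✓)  11-10(✓)  111-1(✓)  1111-(✓)
size-2^2 implicants → --101  -010-  -1-01  -1-10  -11-1  -111-  0--01(✓)  0--11(✓)  0-0-1(✓)  0-1-1(✓)  0-10-  00--1(✓)  01--0(✓)  01--1(✓)  01-0-(✓)  01-1-(✓)  010--(✓)  011--(✓)  1--10  10--0
size-2^3 implicants → 0---1  01---
Unchecked terms (primes): --101, -0011, -010-, -1-01, -1-10, -11-1, -111-, 0---1, 0-10-, 01---, 1--10, 10--0, 1001-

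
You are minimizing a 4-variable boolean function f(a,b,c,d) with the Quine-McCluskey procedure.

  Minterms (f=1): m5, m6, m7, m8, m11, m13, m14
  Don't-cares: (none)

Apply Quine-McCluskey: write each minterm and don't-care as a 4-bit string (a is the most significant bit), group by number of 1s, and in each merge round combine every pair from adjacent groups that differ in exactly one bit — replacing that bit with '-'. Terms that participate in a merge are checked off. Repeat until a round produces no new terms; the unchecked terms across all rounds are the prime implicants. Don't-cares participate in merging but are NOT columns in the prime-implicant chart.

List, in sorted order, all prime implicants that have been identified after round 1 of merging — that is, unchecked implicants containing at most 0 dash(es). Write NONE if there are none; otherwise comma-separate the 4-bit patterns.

1000, 1011

size-2^0 implicants → 0101(✓)  0110(✓)  0111(✓)  1000  1011  1101(✓)  1110(✓)
size-2^1 implicants → -101  -110  01-1  011-
Unchecked terms (primes): -101, -110, 01-1, 011-, 1000, 1011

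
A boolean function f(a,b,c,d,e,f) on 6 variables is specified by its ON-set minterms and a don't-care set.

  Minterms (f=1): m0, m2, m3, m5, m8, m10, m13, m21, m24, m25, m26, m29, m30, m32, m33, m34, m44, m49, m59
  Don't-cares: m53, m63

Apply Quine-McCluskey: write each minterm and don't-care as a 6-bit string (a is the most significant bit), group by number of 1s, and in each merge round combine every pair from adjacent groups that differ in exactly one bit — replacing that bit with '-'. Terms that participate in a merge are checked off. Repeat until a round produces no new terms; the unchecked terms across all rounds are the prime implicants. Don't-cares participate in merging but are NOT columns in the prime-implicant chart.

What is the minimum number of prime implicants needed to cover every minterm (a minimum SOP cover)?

size-2^0 implicants → 000000(✓)  000010(✓)  000011(✓)  000101(✓)  001000(✓)  001010(✓)  001101(✓)  010101(✓)  011000(✓)  011001(✓)  011010(✓)  011101(✓)  011110(✓)  100000(✓)  100001(✓)  100010(✓)  101100  110001(✓)  110101(✓)  111011(✓)  111111(✓)
size-2^1 implicants → -00000(✓)  -00010(✓)  -10101  0-0101(✓)  0-1000(✓)  0-1010(✓)  0-1101(✓)  00-000(✓)  00-010(✓)  00-101(✓)  0000-0(✓)  00001-  0010-0(✓)  01-101(✓)  011-01  011-10  0110-0(✓)  01100-  1-0001  1000-0(✓)  10000-  110-01  111-11
size-2^2 implicants → -000-0  0--101  0-10-0  00-0-0
Unchecked terms (primes): -000-0, -10101, 0--101, 0-10-0, 00-0-0, 00001-, 011-01, 011-10, 01100-, 1-0001, 10000-, 101100, 110-01, 111-11
Minterm coverage:
  m0 ⊆ -000-0,00-0-0
  m2 ⊆ -000-0,00-0-0,00001-
  m3 ⊆ 00001- [E]
  m5 ⊆ 0--101 [E]
  m8 ⊆ 0-10-0,00-0-0
  m10 ⊆ 0-10-0,00-0-0
  m13 ⊆ 0--101 [E]
  m21 ⊆ -10101,0--101
  m24 ⊆ 0-10-0,01100-
  m25 ⊆ 011-01,01100-
  m26 ⊆ 0-10-0,011-10
  m29 ⊆ 0--101,011-01
  m30 ⊆ 011-10 [E]
  m32 ⊆ -000-0,10000-
  m33 ⊆ 1-0001,10000-
  m34 ⊆ -000-0 [E]
  m44 ⊆ 101100 [E]
  m49 ⊆ 1-0001,110-01
  m59 ⊆ 111-11 [E]
E = {-000-0, 0--101, 00001-, 011-10, 101100, 111-11}
Petrick residual → 0-10-0, 011-01, 1-0001
Cover = b'c'd'f' + a'de'f + a'cd'f' + a'b'c'd'e + a'bce'f + a'bcef' + ac'd'e'f + ab'cde'f' + abcef  |cover|=9

9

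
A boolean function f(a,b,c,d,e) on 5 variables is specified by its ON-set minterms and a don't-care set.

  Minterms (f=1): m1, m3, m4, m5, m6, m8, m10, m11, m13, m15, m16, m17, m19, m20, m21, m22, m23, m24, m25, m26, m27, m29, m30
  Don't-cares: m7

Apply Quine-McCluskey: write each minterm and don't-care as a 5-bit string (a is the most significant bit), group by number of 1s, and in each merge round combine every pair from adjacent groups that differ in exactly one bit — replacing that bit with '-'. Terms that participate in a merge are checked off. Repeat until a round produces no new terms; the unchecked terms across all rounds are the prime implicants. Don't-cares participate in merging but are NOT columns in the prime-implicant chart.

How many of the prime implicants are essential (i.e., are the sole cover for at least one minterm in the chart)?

Round 0: 00001✓ 00011✓ 00100✓ 00101✓ 00110✓ 00111✓ 01000✓ 01010✓ 01011✓ 01101✓ 01111✓ 10000✓ 10001✓ 10011✓ 10100✓ 10101✓ 10110✓ 10111✓ 11000✓ 11001✓ 11010✓ 11011✓ 11101✓ 11110✓
Round 1: -0001✓ -0011✓ -0100✓ -0101✓ -0110✓ -0111✓ -1000✓ -1010✓ -1011✓ -1101✓ 0-011✓ 0-101✓ 0-111✓ 00-01✓ 00-11✓ 000-1✓ 001-0✓ 001-1✓ 0010-✓ 0011-✓ 01-11✓ 010-0✓ 0101-✓ 011-1✓ 1-000✓ 1-001✓ 1-011✓ 1-101✓ 1-110 10-00✓ 10-01✓ 10-11✓ 100-1✓ 1000-✓ 101-0✓ 101-1✓ 1010-✓ 1011-✓ 11-01✓ 11-10 110-0✓ 110-1✓ 1100-✓ 1101-✓
Round 2: --011 --101 -0-01✓ -0-11✓ -00-1✓ -01-0✓ -01-1✓ -010-✓ -011-✓ -10-0 -101- 0--11 0-1-1 00--1✓ 001--✓ 1--01 1-0-1 1-00- 10--1✓ 10-0- 101--✓ 110--
Round 3: -0--1 -01--
PIs = {--011, --101, -0--1, -01--, -10-0, -101-, 0--11, 0-1-1, 1--01, 1-0-1, 1-00-, 1-110, 10-0-, 11-10, 110--}
Coverage chart:
  m1: -0--1 ←essential
  m3: --011,-0--1,0--11
  m4: -01-- ←essential
  m5: --101,-0--1,-01--,0-1-1
  m6: -01-- ←essential
  m8: -10-0 ←essential
  m10: -10-0,-101-
  m11: --011,-101-,0--11
  m13: --101,0-1-1
  m15: 0--11,0-1-1
  m16: 1-00-,10-0-
  m17: -0--1,1--01,1-0-1,1-00-,10-0-
  m19: --011,-0--1,1-0-1
  m20: -01--,10-0-
  m21: --101,-0--1,-01--,1--01,10-0-
  m22: -01--,1-110
  m23: -0--1,-01--
  m24: -10-0,1-00-,110--
  m25: 1--01,1-0-1,1-00-,110--
  m26: -10-0,-101-,11-10,110--
  m27: --011,-101-,1-0-1,110--
  m29: --101,1--01
  m30: 1-110,11-10
Essential: -0--1, -01--, -10-0

3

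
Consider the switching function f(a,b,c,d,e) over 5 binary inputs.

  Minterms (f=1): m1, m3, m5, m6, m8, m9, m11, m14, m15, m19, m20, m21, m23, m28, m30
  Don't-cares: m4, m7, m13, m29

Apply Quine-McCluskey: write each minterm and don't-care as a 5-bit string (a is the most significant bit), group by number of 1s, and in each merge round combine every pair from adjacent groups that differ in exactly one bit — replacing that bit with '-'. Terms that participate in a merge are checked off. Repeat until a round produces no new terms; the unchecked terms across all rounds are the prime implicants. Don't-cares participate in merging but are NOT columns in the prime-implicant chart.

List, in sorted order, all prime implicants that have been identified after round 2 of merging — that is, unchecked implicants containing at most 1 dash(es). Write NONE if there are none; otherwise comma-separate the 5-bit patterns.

-1110, 0100-, 111-0

Round 0: 00001✓ 00011✓ 00100✓ 00101✓ 00110✓ 00111✓ 01000✓ 01001✓ 01011✓ 01101✓ 01110✓ 01111✓ 10011✓ 10100✓ 10101✓ 10111✓ 11100✓ 11101✓ 11110✓
Round 1: -0011✓ -0100✓ -0101✓ -0111✓ -1101✓ -1110 0-001✓ 0-011✓ 0-101✓ 0-110✓ 0-111✓ 00-01✓ 00-11✓ 000-1✓ 001-0✓ 001-1✓ 0010-✓ 0011-✓ 01-01✓ 01-11✓ 010-1✓ 0100- 011-1✓ 0111-✓ 1-100✓ 1-101✓ 10-11✓ 101-1✓ 1010-✓ 111-0 1110-✓
Round 2: --101 -0-11 -01-1 -010- 0--01✓ 0--11✓ 0-0-1✓ 0-1-1✓ 0-11- 00--1✓ 001-- 01--1✓ 1-10-
Round 3: 0---1
PIs = {--101, -0-11, -01-1, -010-, -1110, 0---1, 0-11-, 001--, 0100-, 1-10-, 111-0}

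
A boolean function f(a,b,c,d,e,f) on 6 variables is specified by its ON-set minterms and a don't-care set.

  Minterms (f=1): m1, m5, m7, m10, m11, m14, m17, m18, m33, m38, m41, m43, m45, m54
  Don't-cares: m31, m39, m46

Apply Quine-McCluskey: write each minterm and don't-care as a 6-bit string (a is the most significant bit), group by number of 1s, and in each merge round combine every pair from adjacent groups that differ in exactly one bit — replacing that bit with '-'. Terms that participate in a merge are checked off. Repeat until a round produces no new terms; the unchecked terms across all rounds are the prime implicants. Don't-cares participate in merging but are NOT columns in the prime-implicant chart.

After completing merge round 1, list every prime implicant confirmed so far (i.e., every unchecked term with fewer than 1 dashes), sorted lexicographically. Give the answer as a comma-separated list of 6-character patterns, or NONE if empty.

[col 0] 000001*, 000101*, 000111*, 001010*, 001011*, 001110*, 010001*, 010010, 011111, 100001*, 100110*, 100111*, 101001*, 101011*, 101101*, 101110*, 110110*
[col 1] -00001, -00111, -01011, -01110, 0-0001, 000-01, 0001-1, 001-10, 00101-, 1-0110, 10-001, 10-110, 10011-, 101-01, 1010-1
Prime implicants: -00001, -00111, -01011, -01110, 0-0001, 000-01, 0001-1, 001-10, 00101-, 010010, 011111, 1-0110, 10-001, 10-110, 10011-, 101-01, 1010-1

010010, 011111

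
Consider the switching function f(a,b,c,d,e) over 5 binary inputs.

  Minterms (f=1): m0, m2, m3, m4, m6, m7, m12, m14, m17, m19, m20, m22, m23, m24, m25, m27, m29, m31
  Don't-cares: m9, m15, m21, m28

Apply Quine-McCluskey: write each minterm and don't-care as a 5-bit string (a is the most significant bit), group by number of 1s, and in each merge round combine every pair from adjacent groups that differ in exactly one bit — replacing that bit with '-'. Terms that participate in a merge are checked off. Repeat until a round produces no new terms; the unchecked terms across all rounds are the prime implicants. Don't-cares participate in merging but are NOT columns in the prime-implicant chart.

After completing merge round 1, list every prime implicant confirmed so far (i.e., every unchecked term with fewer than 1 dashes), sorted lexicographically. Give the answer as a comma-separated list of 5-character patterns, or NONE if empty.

NONE

[col 0] 00000*, 00010*, 00011*, 00100*, 00110*, 00111*, 01001*, 01100*, 01110*, 01111*, 10001*, 10011*, 10100*, 10101*, 10110*, 10111*, 11000*, 11001*, 11011*, 11100*, 11101*, 11111*
[col 1] -0011*, -0100*, -0110*, -0111*, -1001, -1100*, -1111*, 0-100*, 0-110*, 0-111*, 00-00*, 00-10*, 00-11*, 000-0*, 0001-*, 001-0*, 0011-*, 011-0*, 0111-*, 1-001*, 1-011*, 1-100*, 1-101*, 1-111*, 10-01*, 10-11*, 100-1*, 101-0*, 101-1*, 1010-*, 1011-*, 11-00*, 11-01*, 11-11*, 110-1*, 1100-*, 111-1*, 1110-*
[col 2] --100, --111, -0-11, -01-0, -011-, 0-1-0, 0-11-, 00--0, 00-1-, 1--01*, 1--11*, 1-0-1*, 1-1-1*, 1-10-, 10--1*, 101--, 11--1*, 11-0-
[col 3] 1---1
Prime implicants: --100, --111, -0-11, -01-0, -011-, -1001, 0-1-0, 0-11-, 00--0, 00-1-, 1---1, 1-10-, 101--, 11-0-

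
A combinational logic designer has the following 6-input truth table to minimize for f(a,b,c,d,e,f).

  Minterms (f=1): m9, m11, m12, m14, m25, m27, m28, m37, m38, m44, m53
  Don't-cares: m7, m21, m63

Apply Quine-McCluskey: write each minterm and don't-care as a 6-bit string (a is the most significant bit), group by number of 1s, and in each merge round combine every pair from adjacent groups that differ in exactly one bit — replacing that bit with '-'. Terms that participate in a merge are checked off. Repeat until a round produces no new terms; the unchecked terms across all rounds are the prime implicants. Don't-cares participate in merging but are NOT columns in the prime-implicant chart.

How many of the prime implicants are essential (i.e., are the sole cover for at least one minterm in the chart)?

Round 0: 000111 001001✓ 001011✓ 001100✓ 001110✓ 010101✓ 011001✓ 011011✓ 011100✓ 100101✓ 100110 101100✓ 110101✓ 111111
Round 1: -01100 -10101 0-1001✓ 0-1011✓ 0-1100 0010-1✓ 0011-0 0110-1✓ 1-0101
Round 2: 0-10-1
PIs = {-01100, -10101, 0-10-1, 0-1100, 000111, 0011-0, 1-0101, 100110, 111111}
Coverage chart:
  m9: 0-10-1 ←essential
  m11: 0-10-1 ←essential
  m12: -01100,0-1100,0011-0
  m14: 0011-0 ←essential
  m25: 0-10-1 ←essential
  m27: 0-10-1 ←essential
  m28: 0-1100 ←essential
  m37: 1-0101 ←essential
  m38: 100110 ←essential
  m44: -01100 ←essential
  m53: -10101,1-0101
Essential: -01100, 0-10-1, 0-1100, 0011-0, 1-0101, 100110

6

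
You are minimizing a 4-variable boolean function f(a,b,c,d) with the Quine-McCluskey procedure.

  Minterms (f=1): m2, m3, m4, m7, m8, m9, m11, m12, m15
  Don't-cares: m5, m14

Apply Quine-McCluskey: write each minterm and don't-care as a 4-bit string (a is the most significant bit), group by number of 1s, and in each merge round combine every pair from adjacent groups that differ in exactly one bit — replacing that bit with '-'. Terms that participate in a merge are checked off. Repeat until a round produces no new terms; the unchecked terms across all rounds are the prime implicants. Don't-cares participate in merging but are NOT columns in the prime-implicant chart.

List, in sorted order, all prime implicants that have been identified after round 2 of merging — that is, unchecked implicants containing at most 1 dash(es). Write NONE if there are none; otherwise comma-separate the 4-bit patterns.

-100, 001-, 01-1, 010-, 1-00, 10-1, 100-, 11-0, 111-

size-2^0 implicants → 0010(✓)  0011(✓)  0100(✓)  0101(✓)  0111(✓)  1000(✓)  1001(✓)  1011(✓)  1100(✓)  1110(✓)  1111(✓)
size-2^1 implicants → -011(✓)  -100  -111(✓)  0-11(✓)  001-  01-1  010-  1-00  1-11(✓)  10-1  100-  11-0  111-
size-2^2 implicants → --11
Unchecked terms (primes): --11, -100, 001-, 01-1, 010-, 1-00, 10-1, 100-, 11-0, 111-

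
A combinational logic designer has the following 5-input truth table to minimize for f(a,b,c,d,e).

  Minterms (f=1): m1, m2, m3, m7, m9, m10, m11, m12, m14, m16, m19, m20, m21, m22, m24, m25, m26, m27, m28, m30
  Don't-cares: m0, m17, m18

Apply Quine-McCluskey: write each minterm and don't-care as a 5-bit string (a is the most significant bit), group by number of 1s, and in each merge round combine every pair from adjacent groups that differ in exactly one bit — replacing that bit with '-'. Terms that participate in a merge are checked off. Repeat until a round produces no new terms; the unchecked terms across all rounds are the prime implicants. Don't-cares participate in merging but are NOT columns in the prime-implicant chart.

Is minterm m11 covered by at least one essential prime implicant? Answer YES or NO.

Round 0: 00000✓ 00001✓ 00010✓ 00011✓ 00111✓ 01001✓ 01010✓ 01011✓ 01100✓ 01110✓ 10000✓ 10001✓ 10010✓ 10011✓ 10100✓ 10101✓ 10110✓ 11000✓ 11001✓ 11010✓ 11011✓ 11100✓ 11110✓
Round 1: -0000✓ -0001✓ -0010✓ -0011✓ -1001✓ -1010✓ -1011✓ -1100✓ -1110✓ 0-001✓ 0-010✓ 0-011✓ 00-11 000-0✓ 000-1✓ 0000-✓ 0001-✓ 01-10✓ 010-1✓ 0101-✓ 011-0✓ 1-000✓ 1-001✓ 1-010✓ 1-011✓ 1-100✓ 1-110✓ 10-00✓ 10-01✓ 10-10✓ 100-0✓ 100-1✓ 1000-✓ 1001-✓ 101-0✓ 1010-✓ 11-00✓ 11-10✓ 110-0✓ 110-1✓ 1100-✓ 1101-✓ 111-0✓
Round 2: --001✓ --010✓ --011✓ -00-0✓ -00-1✓ -000-✓ -001-✓ -1-10 -10-1✓ -101-✓ -11-0 0-0-1✓ 0-01-✓ 000--✓ 1--00✓ 1--10✓ 1-0-0✓ 1-0-1✓ 1-00-✓ 1-01-✓ 1-1-0✓ 10--0✓ 10-0- 100--✓ 11--0✓ 110--✓
Round 3: --0-1 --01- -00-- 1---0 1-0--
PIs = {--0-1, --01-, -00--, -1-10, -11-0, 00-11, 1---0, 1-0--, 10-0-}
Coverage chart:
  m1: --0-1,-00--
  m2: --01-,-00--
  m3: --0-1,--01-,-00--,00-11
  m7: 00-11 ←essential
  m9: --0-1 ←essential
  m10: --01-,-1-10
  m11: --0-1,--01-
  m12: -11-0 ←essential
  m14: -1-10,-11-0
  m16: -00--,1---0,1-0--,10-0-
  m19: --0-1,--01-,-00--,1-0--
  m20: 1---0,10-0-
  m21: 10-0- ←essential
  m22: 1---0 ←essential
  m24: 1---0,1-0--
  m25: --0-1,1-0--
  m26: --01-,-1-10,1---0,1-0--
  m27: --0-1,--01-,1-0--
  m28: -11-0,1---0
  m30: -1-10,-11-0,1---0
Essential: --0-1, -11-0, 00-11, 1---0, 10-0-

YES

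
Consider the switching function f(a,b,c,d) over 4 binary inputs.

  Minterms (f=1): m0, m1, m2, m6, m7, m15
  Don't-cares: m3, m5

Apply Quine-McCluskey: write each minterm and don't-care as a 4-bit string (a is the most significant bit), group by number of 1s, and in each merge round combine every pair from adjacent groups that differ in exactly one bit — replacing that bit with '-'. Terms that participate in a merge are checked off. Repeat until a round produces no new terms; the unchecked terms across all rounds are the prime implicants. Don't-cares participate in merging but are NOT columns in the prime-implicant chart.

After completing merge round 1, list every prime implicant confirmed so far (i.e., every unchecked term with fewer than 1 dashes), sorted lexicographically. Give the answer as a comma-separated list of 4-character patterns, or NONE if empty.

NONE

size-2^0 implicants → 0000(✓)  0001(✓)  0010(✓)  0011(✓)  0101(✓)  0110(✓)  0111(✓)  1111(✓)
size-2^1 implicants → -111  0-01(✓)  0-10(✓)  0-11(✓)  00-0(✓)  00-1(✓)  000-(✓)  001-(✓)  01-1(✓)  011-(✓)
size-2^2 implicants → 0--1  0-1-  00--
Unchecked terms (primes): -111, 0--1, 0-1-, 00--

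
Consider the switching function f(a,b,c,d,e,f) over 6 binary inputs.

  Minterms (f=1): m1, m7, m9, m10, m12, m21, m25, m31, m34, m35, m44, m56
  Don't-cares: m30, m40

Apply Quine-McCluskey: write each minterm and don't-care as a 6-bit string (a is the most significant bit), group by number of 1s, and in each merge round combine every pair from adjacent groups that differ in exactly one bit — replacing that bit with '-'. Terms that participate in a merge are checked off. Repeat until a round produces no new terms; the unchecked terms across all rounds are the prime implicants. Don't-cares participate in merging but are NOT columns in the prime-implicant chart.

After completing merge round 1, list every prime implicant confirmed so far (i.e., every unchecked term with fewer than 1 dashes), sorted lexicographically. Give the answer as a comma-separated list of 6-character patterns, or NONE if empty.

size-2^0 implicants → 000001(✓)  000111  001001(✓)  001010  001100(✓)  010101  011001(✓)  011110(✓)  011111(✓)  100010(✓)  100011(✓)  101000(✓)  101100(✓)  111000(✓)
size-2^1 implicants → -01100  0-1001  00-001  01111-  1-1000  10001-  101-00
Unchecked terms (primes): -01100, 0-1001, 00-001, 000111, 001010, 010101, 01111-, 1-1000, 10001-, 101-00

000111, 001010, 010101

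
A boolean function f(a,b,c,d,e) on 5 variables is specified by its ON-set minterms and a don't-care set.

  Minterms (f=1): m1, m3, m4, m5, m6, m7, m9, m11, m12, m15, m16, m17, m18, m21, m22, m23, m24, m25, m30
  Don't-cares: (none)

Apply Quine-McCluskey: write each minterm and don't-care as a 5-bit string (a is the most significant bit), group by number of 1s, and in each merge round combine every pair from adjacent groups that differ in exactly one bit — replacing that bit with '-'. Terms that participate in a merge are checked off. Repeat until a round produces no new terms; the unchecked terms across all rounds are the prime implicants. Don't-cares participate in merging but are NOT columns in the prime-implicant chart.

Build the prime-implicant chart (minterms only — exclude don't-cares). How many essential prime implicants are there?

Round 0: 00001✓ 00011✓ 00100✓ 00101✓ 00110✓ 00111✓ 01001✓ 01011✓ 01100✓ 01111✓ 10000✓ 10001✓ 10010✓ 10101✓ 10110✓ 10111✓ 11000✓ 11001✓ 11110✓
Round 1: -0001✓ -0101✓ -0110✓ -0111✓ -1001✓ 0-001✓ 0-011✓ 0-100 0-111✓ 00-01✓ 00-11✓ 000-1✓ 001-0✓ 001-1✓ 0010-✓ 0011-✓ 01-11✓ 010-1✓ 1-000✓ 1-001✓ 1-110 10-01✓ 10-10 100-0 1000-✓ 101-1✓ 1011-✓ 1100-✓
Round 2: --001 -0-01 -01-1 -011- 0--11 0-0-1 00--1 001-- 1-00-
PIs = {--001, -0-01, -01-1, -011-, 0--11, 0-0-1, 0-100, 00--1, 001--, 1-00-, 1-110, 10-10, 100-0}
Coverage chart:
  m1: --001,-0-01,0-0-1,00--1
  m3: 0--11,0-0-1,00--1
  m4: 0-100,001--
  m5: -0-01,-01-1,00--1,001--
  m6: -011-,001--
  m7: -01-1,-011-,0--11,00--1,001--
  m9: --001,0-0-1
  m11: 0--11,0-0-1
  m12: 0-100 ←essential
  m15: 0--11 ←essential
  m16: 1-00-,100-0
  m17: --001,-0-01,1-00-
  m18: 10-10,100-0
  m21: -0-01,-01-1
  m22: -011-,1-110,10-10
  m23: -01-1,-011-
  m24: 1-00- ←essential
  m25: --001,1-00-
  m30: 1-110 ←essential
Essential: 0--11, 0-100, 1-00-, 1-110

4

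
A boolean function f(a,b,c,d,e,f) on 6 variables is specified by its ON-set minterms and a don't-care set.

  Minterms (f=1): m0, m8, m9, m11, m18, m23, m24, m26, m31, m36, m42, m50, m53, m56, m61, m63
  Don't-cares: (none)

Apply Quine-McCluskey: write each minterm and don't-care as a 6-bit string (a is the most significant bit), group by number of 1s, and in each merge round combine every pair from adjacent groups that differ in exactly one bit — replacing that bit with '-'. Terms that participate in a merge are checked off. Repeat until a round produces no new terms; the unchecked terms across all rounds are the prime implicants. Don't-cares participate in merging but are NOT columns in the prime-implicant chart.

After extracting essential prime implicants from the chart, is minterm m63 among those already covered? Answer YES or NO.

[col 0] 000000*, 001000*, 001001*, 001011*, 010010*, 010111*, 011000*, 011010*, 011111*, 100100, 101010, 110010*, 110101*, 111000*, 111101*, 111111*
[col 1] -10010, -11000, -11111, 0-1000, 00-000, 0010-1, 00100-, 01-010, 01-111, 0110-0, 11-101, 1111-1
Prime implicants: -10010, -11000, -11111, 0-1000, 00-000, 0010-1, 00100-, 01-010, 01-111, 0110-0, 100100, 101010, 11-101, 1111-1
PI chart (minterm → PIs covering it):
  0 | 00-000  (sole → essential)
  8 | 0-1000,00-000,00100-
  9 | 0010-1,00100-
  11 | 0010-1  (sole → essential)
  18 | -10010,01-010
  23 | 01-111  (sole → essential)
  24 | -11000,0-1000,0110-0
  26 | 01-010,0110-0
  31 | -11111,01-111
  36 | 100100  (sole → essential)
  42 | 101010  (sole → essential)
  50 | -10010  (sole → essential)
  53 | 11-101  (sole → essential)
  56 | -11000  (sole → essential)
  61 | 11-101,1111-1
  63 | -11111,1111-1
Essential prime implicants: -10010, -11000, 00-000, 0010-1, 01-111, 100100, 101010, 11-101

NO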